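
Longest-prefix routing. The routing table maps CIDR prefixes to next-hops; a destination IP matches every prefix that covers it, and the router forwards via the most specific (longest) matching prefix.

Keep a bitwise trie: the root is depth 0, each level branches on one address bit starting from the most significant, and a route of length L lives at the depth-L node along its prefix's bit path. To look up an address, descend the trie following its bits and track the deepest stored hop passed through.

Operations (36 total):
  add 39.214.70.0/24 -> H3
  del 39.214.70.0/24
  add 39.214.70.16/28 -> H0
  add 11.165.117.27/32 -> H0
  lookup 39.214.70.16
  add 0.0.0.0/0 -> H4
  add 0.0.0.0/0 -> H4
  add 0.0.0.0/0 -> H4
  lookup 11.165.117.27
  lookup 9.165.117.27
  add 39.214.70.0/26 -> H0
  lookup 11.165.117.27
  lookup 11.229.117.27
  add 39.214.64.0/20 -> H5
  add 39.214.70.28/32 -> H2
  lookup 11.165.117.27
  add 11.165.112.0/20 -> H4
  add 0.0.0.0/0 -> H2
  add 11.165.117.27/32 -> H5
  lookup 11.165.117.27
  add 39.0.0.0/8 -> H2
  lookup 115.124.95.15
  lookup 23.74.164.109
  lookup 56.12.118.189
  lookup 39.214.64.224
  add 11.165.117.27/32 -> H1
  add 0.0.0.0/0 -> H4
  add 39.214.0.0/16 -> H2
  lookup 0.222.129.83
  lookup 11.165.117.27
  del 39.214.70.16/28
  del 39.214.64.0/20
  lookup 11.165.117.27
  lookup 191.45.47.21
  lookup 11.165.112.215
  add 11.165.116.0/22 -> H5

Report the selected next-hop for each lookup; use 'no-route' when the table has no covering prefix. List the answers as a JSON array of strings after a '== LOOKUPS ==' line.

Trace:
  + 39.214.70.0/24 (H3) depth=24
  - 39.214.70.0/24 clear@24
  + 39.214.70.16/28 (H0) depth=28
  + 11.165.117.27/32 (H0) depth=32
  lookup 39.214.70.16: bits 0010011111010110010001100001 walk d0:-→d1:-→d2:-→d3:-→d4:-→d5:-→d6:-→d7:-→d8:-→d9:-→d10:-→d11:-→d12:-→d13:-→d14:-→d15:-→d16:-→d17:-→d18:-→d19:-→d20:-→d21:-→d22:-→d23:-→d24:-→d25:-→d26:-→d27:-→d28:H0 -> H0
  + 0.0.0.0/0 (H4) depth=0
  + 0.0.0.0/0 (H4) depth=0
  + 0.0.0.0/0 (H4) depth=0
  lookup 11.165.117.27: bits 00001011101001010111010100011011 walk d0:H4→d1:-→d2:-→d3:-→d4:-→d5:-→d6:-→d7:-→d8:-→d9:-→d10:-→d11:-→d12:-→d13:-→d14:-→d15:-→d16:-→d17:-→d18:-→d19:-→d20:-→d21:-→d22:-→d23:-→d24:-→d25:-→d26:-→d27:-→d28:-→d29:-→d30:-→d31:-→d32:H0 -> H0
  lookup 9.165.117.27: bits 000010 walk d0:H4→d1:-→d2:-→d3:-→d4:-→d5:-→d6:- -> H4
  + 39.214.70.0/26 (H0) depth=26
  lookup 11.165.117.27: bits 00001011101001010111010100011011 walk d0:H4→d1:-→d2:-→d3:-→d4:-→d5:-→d6:-→d7:-→d8:-→d9:-→d10:-→d11:-→d12:-→d13:-→d14:-→d15:-→d16:-→d17:-→d18:-→d19:-→d20:-→d21:-→d22:-→d23:-→d24:-→d25:-→d26:-→d27:-→d28:-→d29:-→d30:-→d31:-→d32:H0 -> H0
  lookup 11.229.117.27: bits 000010111 walk d0:H4→d1:-→d2:-→d3:-→d4:-→d5:-→d6:-→d7:-→d8:-→d9:- -> H4
  + 39.214.64.0/20 (H5) depth=20
  + 39.214.70.28/32 (H2) depth=32
  lookup 11.165.117.27: bits 00001011101001010111010100011011 walk d0:H4→d1:-→d2:-→d3:-→d4:-→d5:-→d6:-→d7:-→d8:-→d9:-→d10:-→d11:-→d12:-→d13:-→d14:-→d15:-→d16:-→d17:-→d18:-→d19:-→d20:-→d21:-→d22:-→d23:-→d24:-→d25:-→d26:-→d27:-→d28:-→d29:-→d30:-→d31:-→d32:H0 -> H0
  + 11.165.112.0/20 (H4) depth=20
  + 0.0.0.0/0 (H2) depth=0
  + 11.165.117.27/32 (H5) depth=32
  lookup 11.165.117.27: bits 00001011101001010111010100011011 walk d0:H2→d1:-→d2:-→d3:-→d4:-→d5:-→d6:-→d7:-→d8:-→d9:-→d10:-→d11:-→d12:-→d13:-→d14:-→d15:-→d16:-→d17:-→d18:-→d19:-→d20:H4→d21:-→d22:-→d23:-→d24:-→d25:-→d26:-→d27:-→d28:-→d29:-→d30:-→d31:-→d32:H5 -> H5
  + 39.0.0.0/8 (H2) depth=8
  lookup 115.124.95.15: bits 0 walk d0:H2→d1:- -> H2
  lookup 23.74.164.109: bits 000 walk d0:H2→d1:-→d2:-→d3:- -> H2
  lookup 56.12.118.189: bits 001 walk d0:H2→d1:-→d2:-→d3:- -> H2
  lookup 39.214.64.224: bits 001001111101011001000 walk d0:H2→d1:-→d2:-→d3:-→d4:-→d5:-→d6:-→d7:-→d8:H2→d9:-→d10:-→d11:-→d12:-→d13:-→d14:-→d15:-→d16:-→d17:-→d18:-→d19:-→d20:H5→d21:- -> H5
  + 11.165.117.27/32 (H1) depth=32
  + 0.0.0.0/0 (H4) depth=0
  + 39.214.0.0/16 (H2) depth=16
  lookup 0.222.129.83: bits 0000 walk d0:H4→d1:-→d2:-→d3:-→d4:- -> H4
  lookup 11.165.117.27: bits 00001011101001010111010100011011 walk d0:H4→d1:-→d2:-→d3:-→d4:-→d5:-→d6:-→d7:-→d8:-→d9:-→d10:-→d11:-→d12:-→d13:-→d14:-→d15:-→d16:-→d17:-→d18:-→d19:-→d20:H4→d21:-→d22:-→d23:-→d24:-→d25:-→d26:-→d27:-→d28:-→d29:-→d30:-→d31:-→d32:H1 -> H1
  - 39.214.70.16/28 clear@28
  - 39.214.64.0/20 clear@20
  lookup 11.165.117.27: bits 00001011101001010111010100011011 walk d0:H4→d1:-→d2:-→d3:-→d4:-→d5:-→d6:-→d7:-→d8:-→d9:-→d10:-→d11:-→d12:-→d13:-→d14:-→d15:-→d16:-→d17:-→d18:-→d19:-→d20:H4→d21:-→d22:-→d23:-→d24:-→d25:-→d26:-→d27:-→d28:-→d29:-→d30:-→d31:-→d32:H1 -> H1
  lookup 191.45.47.21: bits ε walk d0:H4 -> H4
  lookup 11.165.112.215: bits 000010111010010101110 walk d0:H4→d1:-→d2:-→d3:-→d4:-→d5:-→d6:-→d7:-→d8:-→d9:-→d10:-→d11:-→d12:-→d13:-→d14:-→d15:-→d16:-→d17:-→d18:-→d19:-→d20:H4→d21:- -> H4
  + 11.165.116.0/22 (H5) depth=22

== LOOKUPS ==
["H0","H0","H4","H0","H4","H0","H5","H2","H2","H2","H5","H4","H1","H1","H4","H4"]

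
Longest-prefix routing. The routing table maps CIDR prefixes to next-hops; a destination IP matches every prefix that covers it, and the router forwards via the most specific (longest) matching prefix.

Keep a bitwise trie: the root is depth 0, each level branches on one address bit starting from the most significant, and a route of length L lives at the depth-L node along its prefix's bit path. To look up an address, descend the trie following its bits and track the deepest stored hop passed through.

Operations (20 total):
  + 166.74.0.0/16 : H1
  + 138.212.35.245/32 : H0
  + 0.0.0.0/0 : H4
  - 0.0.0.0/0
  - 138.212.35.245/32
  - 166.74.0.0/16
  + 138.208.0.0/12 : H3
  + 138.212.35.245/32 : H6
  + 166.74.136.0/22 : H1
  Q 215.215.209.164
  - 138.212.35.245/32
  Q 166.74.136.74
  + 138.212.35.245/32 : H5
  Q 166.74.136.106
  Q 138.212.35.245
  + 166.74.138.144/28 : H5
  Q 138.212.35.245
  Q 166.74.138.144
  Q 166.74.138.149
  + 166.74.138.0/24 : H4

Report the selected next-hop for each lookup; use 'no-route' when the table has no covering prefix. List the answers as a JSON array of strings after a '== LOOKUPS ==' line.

Trace:
  + 166.74.0.0/16 (H1) depth=16
  + 138.212.35.245/32 (H0) depth=32
  + 0.0.0.0/0 (H4) depth=0
  del 0.0.0.0/0 (clear depth 0)
  del 138.212.35.245/32 (clear depth 32)
  del 166.74.0.0/16 (clear depth 16)
  + 138.208.0.0/12 (H3) depth=12
  + 138.212.35.245/32 (H6) depth=32
  + 166.74.136.0/22 (H1) depth=22
  ? 215.215.209.164  path d0:-→d1:-  best=no-route
  del 138.212.35.245/32 (clear depth 32)
  ? 166.74.136.74  path d0:-→d1:-→d2:-→d3:-→d4:-→d5:-→d6:-→d7:-→d8:-→d9:-→d10:-→d11:-→d12:-→d13:-→d14:-→d15:-→d16:-→d17:-→d18:-→d19:-→d20:-→d21:-→d22:H1  best=H1
  + 138.212.35.245/32 (H5) depth=32
  ? 166.74.136.106  path d0:-→d1:-→d2:-→d3:-→d4:-→d5:-→d6:-→d7:-→d8:-→d9:-→d10:-→d11:-→d12:-→d13:-→d14:-→d15:-→d16:-→d17:-→d18:-→d19:-→d20:-→d21:-→d22:H1  best=H1
  ? 138.212.35.245  path d0:-→d1:-→d2:-→d3:-→d4:-→d5:-→d6:-→d7:-→d8:-→d9:-→d10:-→d11:-→d12:H3→d13:-→d14:-→d15:-→d16:-→d17:-→d18:-→d19:-→d20:-→d21:-→d22:-→d23:-→d24:-→d25:-→d26:-→d27:-→d28:-→d29:-→d30:-→d31:-→d32:H5  best=H5
  + 166.74.138.144/28 (H5) depth=28
  ? 138.212.35.245  path d0:-→d1:-→d2:-→d3:-→d4:-→d5:-→d6:-→d7:-→d8:-→d9:-→d10:-→d11:-→d12:H3→d13:-→d14:-→d15:-→d16:-→d17:-→d18:-→d19:-→d20:-→d21:-→d22:-→d23:-→d24:-→d25:-→d26:-→d27:-→d28:-→d29:-→d30:-→d31:-→d32:H5  best=H5
  ? 166.74.138.144  path d0:-→d1:-→d2:-→d3:-→d4:-→d5:-→d6:-→d7:-→d8:-→d9:-→d10:-→d11:-→d12:-→d13:-→d14:-→d15:-→d16:-→d17:-→d18:-→d19:-→d20:-→d21:-→d22:H1→d23:-→d24:-→d25:-→d26:-→d27:-→d28:H5  best=H5
  ? 166.74.138.149  path d0:-→d1:-→d2:-→d3:-→d4:-→d5:-→d6:-→d7:-→d8:-→d9:-→d10:-→d11:-→d12:-→d13:-→d14:-→d15:-→d16:-→d17:-→d18:-→d19:-→d20:-→d21:-→d22:H1→d23:-→d24:-→d25:-→d26:-→d27:-→d28:H5  best=H5
  + 166.74.138.0/24 (H4) depth=24

== LOOKUPS ==
["no-route","H1","H1","H5","H5","H5","H5"]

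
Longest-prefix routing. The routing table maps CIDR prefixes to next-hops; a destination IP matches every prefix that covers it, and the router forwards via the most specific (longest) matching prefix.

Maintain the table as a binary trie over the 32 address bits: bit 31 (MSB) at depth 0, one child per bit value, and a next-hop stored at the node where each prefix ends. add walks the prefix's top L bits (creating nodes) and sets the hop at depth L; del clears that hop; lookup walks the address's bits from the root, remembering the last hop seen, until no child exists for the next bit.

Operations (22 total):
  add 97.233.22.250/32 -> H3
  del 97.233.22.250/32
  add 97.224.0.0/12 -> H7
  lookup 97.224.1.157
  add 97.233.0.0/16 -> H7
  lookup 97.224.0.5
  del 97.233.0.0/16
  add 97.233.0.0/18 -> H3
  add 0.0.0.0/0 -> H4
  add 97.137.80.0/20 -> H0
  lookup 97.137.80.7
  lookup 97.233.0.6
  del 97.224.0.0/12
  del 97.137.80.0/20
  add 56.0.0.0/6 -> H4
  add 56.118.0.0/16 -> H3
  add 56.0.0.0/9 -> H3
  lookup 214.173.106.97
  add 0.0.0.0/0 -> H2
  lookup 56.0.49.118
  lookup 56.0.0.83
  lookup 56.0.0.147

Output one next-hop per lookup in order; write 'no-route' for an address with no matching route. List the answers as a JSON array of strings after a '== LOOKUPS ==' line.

Trace:
  add 97.233.22.250/32 -> H3 at depth 32
  del 97.233.22.250/32 (clear depth 32)
  add 97.224.0.0/12 -> H7 at depth 12
  lookup 97.224.1.157: bits 011000011110 walk d0:-→d1:-→d2:-→d3:-→d4:-→d5:-→d6:-→d7:-→d8:-→d9:-→d10:-→d11:-→d12:H7 -> H7
  add 97.233.0.0/16 -> H7 at depth 16
  lookup 97.224.0.5: bits 011000011110 walk d0:-→d1:-→d2:-→d3:-→d4:-→d5:-→d6:-→d7:-→d8:-→d9:-→d10:-→d11:-→d12:H7 -> H7
  del 97.233.0.0/16 (clear depth 16)
  add 97.233.0.0/18 -> H3 at depth 18
  add 0.0.0.0/0 -> H4 at depth 0
  add 97.137.80.0/20 -> H0 at depth 20
  lookup 97.137.80.7: bits 01100001100010010101 walk d0:H4→d1:-→d2:-→d3:-→d4:-→d5:-→d6:-→d7:-→d8:-→d9:-→d10:-→d11:-→d12:-→d13:-→d14:-→d15:-→d16:-→d17:-→d18:-→d19:-→d20:H0 -> H0
  lookup 97.233.0.6: bits 0110000111101001000 walk d0:H4→d1:-→d2:-→d3:-→d4:-→d5:-→d6:-→d7:-→d8:-→d9:-→d10:-→d11:-→d12:H7→d13:-→d14:-→d15:-→d16:-→d17:-→d18:H3→d19:- -> H3
  del 97.224.0.0/12 (clear depth 12)
  del 97.137.80.0/20 (clear depth 20)
  add 56.0.0.0/6 -> H4 at depth 6
  add 56.118.0.0/16 -> H3 at depth 16
  add 56.0.0.0/9 -> H3 at depth 9
  lookup 214.173.106.97: bits ε walk d0:H4 -> H4
  add 0.0.0.0/0 -> H2 at depth 0
  lookup 56.0.49.118: bits 001110000 walk d0:H2→d1:-→d2:-→d3:-→d4:-→d5:-→d6:H4→d7:-→d8:-→d9:H3 -> H3
  lookup 56.0.0.83: bits 001110000 walk d0:H2→d1:-→d2:-→d3:-→d4:-→d5:-→d6:H4→d7:-→d8:-→d9:H3 -> H3
  lookup 56.0.0.147: bits 001110000 walk d0:H2→d1:-→d2:-→d3:-→d4:-→d5:-→d6:H4→d7:-→d8:-→d9:H3 -> H3

== LOOKUPS ==
["H7","H7","H0","H3","H4","H3","H3","H3"]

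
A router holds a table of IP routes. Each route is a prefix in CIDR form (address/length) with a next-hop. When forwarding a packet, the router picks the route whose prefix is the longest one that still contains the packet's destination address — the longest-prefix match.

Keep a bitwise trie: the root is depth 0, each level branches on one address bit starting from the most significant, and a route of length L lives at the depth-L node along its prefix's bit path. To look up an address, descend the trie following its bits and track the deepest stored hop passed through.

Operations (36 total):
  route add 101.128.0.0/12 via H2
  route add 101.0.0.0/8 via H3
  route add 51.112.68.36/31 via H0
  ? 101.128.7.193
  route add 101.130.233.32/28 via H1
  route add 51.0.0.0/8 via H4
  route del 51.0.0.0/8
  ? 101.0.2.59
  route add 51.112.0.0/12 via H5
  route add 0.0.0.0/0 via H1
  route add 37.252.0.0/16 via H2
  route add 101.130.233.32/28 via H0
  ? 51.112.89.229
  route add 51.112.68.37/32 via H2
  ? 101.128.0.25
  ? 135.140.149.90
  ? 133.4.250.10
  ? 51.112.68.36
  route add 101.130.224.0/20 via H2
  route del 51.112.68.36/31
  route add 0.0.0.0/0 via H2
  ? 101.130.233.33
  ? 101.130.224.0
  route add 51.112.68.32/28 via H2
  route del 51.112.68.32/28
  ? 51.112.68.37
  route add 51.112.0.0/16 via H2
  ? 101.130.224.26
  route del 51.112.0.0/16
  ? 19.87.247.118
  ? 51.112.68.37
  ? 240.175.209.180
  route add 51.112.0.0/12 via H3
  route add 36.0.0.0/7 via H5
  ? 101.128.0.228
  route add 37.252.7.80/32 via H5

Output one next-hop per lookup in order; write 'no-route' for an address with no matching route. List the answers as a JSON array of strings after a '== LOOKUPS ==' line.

Apply in order:
  add 101.128.0.0/12 -> H2 at depth 12
  add 101.0.0.0/8 -> H3 at depth 8
  add 51.112.68.36/31 -> H0 at depth 31
  Q 101.128.7.193: descend 011001011000 ; hops seen [H3,H2] ; pick H2
  add 101.130.233.32/28 -> H1 at depth 28
  add 51.0.0.0/8 -> H4 at depth 8
  - 51.0.0.0/8 clear@8
  Q 101.0.2.59: descend 01100101 ; hops seen [H3] ; pick H3
  add 51.112.0.0/12 -> H5 at depth 12
  add 0.0.0.0/0 -> H1 at depth 0
  add 37.252.0.0/16 -> H2 at depth 16
  add 101.130.233.32/28 -> H0 at depth 28
  Q 51.112.89.229: descend 0011001101110000010 ; hops seen [H1,H5] ; pick H5
  add 51.112.68.37/32 -> H2 at depth 32
  Q 101.128.0.25: descend 01100101100000 ; hops seen [H1,H3,H2] ; pick H2
  Q 135.140.149.90: descend ε ; hops seen [H1] ; pick H1
  Q 133.4.250.10: descend ε ; hops seen [H1] ; pick H1
  Q 51.112.68.36: descend 0011001101110000010001000010010 ; hops seen [H1,H5,H0] ; pick H0
  add 101.130.224.0/20 -> H2 at depth 20
  - 51.112.68.36/31 clear@31
  add 0.0.0.0/0 -> H2 at depth 0
  Q 101.130.233.33: descend 0110010110000010111010010010 ; hops seen [H2,H3,H2,H2,H0] ; pick H0
  Q 101.130.224.0: descend 01100101100000101110 ; hops seen [H2,H3,H2,H2] ; pick H2
  add 51.112.68.32/28 -> H2 at depth 28
  - 51.112.68.32/28 clear@28
  Q 51.112.68.37: descend 00110011011100000100010000100101 ; hops seen [H2,H5,H2] ; pick H2
  add 51.112.0.0/16 -> H2 at depth 16
  Q 101.130.224.26: descend 01100101100000101110 ; hops seen [H2,H3,H2,H2] ; pick H2
  - 51.112.0.0/16 clear@16
  Q 19.87.247.118: descend 00 ; hops seen [H2] ; pick H2
  Q 51.112.68.37: descend 00110011011100000100010000100101 ; hops seen [H2,H5,H2] ; pick H2
  Q 240.175.209.180: descend ε ; hops seen [H2] ; pick H2
  add 51.112.0.0/12 -> H3 at depth 12
  add 36.0.0.0/7 -> H5 at depth 7
  Q 101.128.0.228: descend 01100101100000 ; hops seen [H2,H3,H2] ; pick H2
  add 37.252.7.80/32 -> H5 at depth 32

== LOOKUPS ==
["H2","H3","H5","H2","H1","H1","H0","H0","H2","H2","H2","H2","H2","H2","H2"]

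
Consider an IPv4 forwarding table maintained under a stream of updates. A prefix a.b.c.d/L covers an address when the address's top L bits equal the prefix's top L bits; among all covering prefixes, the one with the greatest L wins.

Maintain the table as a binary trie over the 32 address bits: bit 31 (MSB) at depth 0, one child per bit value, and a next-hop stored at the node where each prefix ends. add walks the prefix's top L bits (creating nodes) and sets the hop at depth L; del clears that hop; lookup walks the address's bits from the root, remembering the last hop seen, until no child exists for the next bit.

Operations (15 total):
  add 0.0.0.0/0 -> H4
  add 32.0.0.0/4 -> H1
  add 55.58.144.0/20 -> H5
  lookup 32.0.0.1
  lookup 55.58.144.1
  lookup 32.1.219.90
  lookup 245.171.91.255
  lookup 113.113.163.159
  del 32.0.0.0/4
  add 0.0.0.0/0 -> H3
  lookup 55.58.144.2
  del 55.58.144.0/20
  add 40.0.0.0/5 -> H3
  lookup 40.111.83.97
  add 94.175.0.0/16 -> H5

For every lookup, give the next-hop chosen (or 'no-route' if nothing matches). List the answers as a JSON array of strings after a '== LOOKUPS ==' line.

Trace:
  + 0.0.0.0/0 (H4) depth=0
  + 32.0.0.0/4 (H1) depth=4
  + 55.58.144.0/20 (H5) depth=20
  ? 32.0.0.1  path d0:H4→d1:-→d2:-→d3:-→d4:H1  best=H1
  ? 55.58.144.1  path d0:H4→d1:-→d2:-→d3:-→d4:-→d5:-→d6:-→d7:-→d8:-→d9:-→d10:-→d11:-→d12:-→d13:-→d14:-→d15:-→d16:-→d17:-→d18:-→d19:-→d20:H5  best=H5
  ? 32.1.219.90  path d0:H4→d1:-→d2:-→d3:-→d4:H1  best=H1
  ? 245.171.91.255  path d0:H4  best=H4
  ? 113.113.163.159  path d0:H4→d1:-  best=H4
  - 32.0.0.0/4 clear@4
  + 0.0.0.0/0 (H3) depth=0
  ? 55.58.144.2  path d0:H3→d1:-→d2:-→d3:-→d4:-→d5:-→d6:-→d7:-→d8:-→d9:-→d10:-→d11:-→d12:-→d13:-→d14:-→d15:-→d16:-→d17:-→d18:-→d19:-→d20:H5  best=H5
  - 55.58.144.0/20 clear@20
  + 40.0.0.0/5 (H3) depth=5
  ? 40.111.83.97  path d0:H3→d1:-→d2:-→d3:-→d4:-→d5:H3  best=H3
  + 94.175.0.0/16 (H5) depth=16

== LOOKUPS ==
["H1","H5","H1","H4","H4","H5","H3"]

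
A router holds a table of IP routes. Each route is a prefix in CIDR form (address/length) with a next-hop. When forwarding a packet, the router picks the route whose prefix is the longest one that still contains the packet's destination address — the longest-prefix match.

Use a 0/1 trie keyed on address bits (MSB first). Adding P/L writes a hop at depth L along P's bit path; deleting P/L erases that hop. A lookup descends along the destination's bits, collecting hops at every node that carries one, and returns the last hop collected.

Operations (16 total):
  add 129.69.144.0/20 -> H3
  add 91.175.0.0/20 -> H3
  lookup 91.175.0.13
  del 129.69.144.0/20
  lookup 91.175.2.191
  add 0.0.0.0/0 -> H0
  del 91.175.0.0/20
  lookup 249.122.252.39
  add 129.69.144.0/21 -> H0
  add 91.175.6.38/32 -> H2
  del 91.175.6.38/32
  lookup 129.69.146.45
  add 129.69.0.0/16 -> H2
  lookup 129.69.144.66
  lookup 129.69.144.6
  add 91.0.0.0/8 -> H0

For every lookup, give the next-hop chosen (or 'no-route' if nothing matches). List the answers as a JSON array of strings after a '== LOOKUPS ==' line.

Trace:
  add 129.69.144.0/20 -> H3 at depth 20
  add 91.175.0.0/20 -> H3 at depth 20
  ? 91.175.0.13  path d0:-→d1:-→d2:-→d3:-→d4:-→d5:-→d6:-→d7:-→d8:-→d9:-→d10:-→d11:-→d12:-→d13:-→d14:-→d15:-→d16:-→d17:-→d18:-→d19:-→d20:H3  best=H3
  - 129.69.144.0/20 clear@20
  ? 91.175.2.191  path d0:-→d1:-→d2:-→d3:-→d4:-→d5:-→d6:-→d7:-→d8:-→d9:-→d10:-→d11:-→d12:-→d13:-→d14:-→d15:-→d16:-→d17:-→d18:-→d19:-→d20:H3  best=H3
  add 0.0.0.0/0 -> H0 at depth 0
  - 91.175.0.0/20 clear@20
  ? 249.122.252.39  path d0:H0→d1:-  best=H0
  add 129.69.144.0/21 -> H0 at depth 21
  add 91.175.6.38/32 -> H2 at depth 32
  - 91.175.6.38/32 clear@32
  ? 129.69.146.45  path d0:H0→d1:-→d2:-→d3:-→d4:-→d5:-→d6:-→d7:-→d8:-→d9:-→d10:-→d11:-→d12:-→d13:-→d14:-→d15:-→d16:-→d17:-→d18:-→d19:-→d20:-→d21:H0  best=H0
  add 129.69.0.0/16 -> H2 at depth 16
  ? 129.69.144.66  path d0:H0→d1:-→d2:-→d3:-→d4:-→d5:-→d6:-→d7:-→d8:-→d9:-→d10:-→d11:-→d12:-→d13:-→d14:-→d15:-→d16:H2→d17:-→d18:-→d19:-→d20:-→d21:H0  best=H0
  ? 129.69.144.6  path d0:H0→d1:-→d2:-→d3:-→d4:-→d5:-→d6:-→d7:-→d8:-→d9:-→d10:-→d11:-→d12:-→d13:-→d14:-→d15:-→d16:H2→d17:-→d18:-→d19:-→d20:-→d21:H0  best=H0
  add 91.0.0.0/8 -> H0 at depth 8

== LOOKUPS ==
["H3","H3","H0","H0","H0","H0"]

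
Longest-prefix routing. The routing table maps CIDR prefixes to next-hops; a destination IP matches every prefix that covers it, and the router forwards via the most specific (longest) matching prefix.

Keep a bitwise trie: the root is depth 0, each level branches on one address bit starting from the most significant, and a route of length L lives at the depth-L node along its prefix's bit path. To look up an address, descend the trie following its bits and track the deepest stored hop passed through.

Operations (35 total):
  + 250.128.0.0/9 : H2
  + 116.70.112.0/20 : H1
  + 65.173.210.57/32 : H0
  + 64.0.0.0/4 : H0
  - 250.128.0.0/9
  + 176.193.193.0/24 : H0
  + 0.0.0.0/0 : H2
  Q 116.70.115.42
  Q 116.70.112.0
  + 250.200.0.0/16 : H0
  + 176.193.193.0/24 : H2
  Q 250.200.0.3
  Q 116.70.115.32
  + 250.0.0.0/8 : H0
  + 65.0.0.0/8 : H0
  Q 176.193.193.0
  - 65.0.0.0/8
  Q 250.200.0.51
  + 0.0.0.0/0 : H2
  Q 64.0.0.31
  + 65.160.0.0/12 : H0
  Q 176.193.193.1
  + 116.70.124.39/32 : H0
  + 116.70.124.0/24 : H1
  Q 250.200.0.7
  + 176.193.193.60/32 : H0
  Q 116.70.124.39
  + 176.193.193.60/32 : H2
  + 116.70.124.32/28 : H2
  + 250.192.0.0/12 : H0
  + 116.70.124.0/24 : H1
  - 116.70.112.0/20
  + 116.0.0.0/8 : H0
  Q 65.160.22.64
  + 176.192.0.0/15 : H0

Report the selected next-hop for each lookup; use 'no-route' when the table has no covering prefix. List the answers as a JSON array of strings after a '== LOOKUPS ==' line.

Apply in order:
  add 250.128.0.0/9 -> H2 at depth 9
  add 116.70.112.0/20 -> H1 at depth 20
  add 65.173.210.57/32 -> H0 at depth 32
  add 64.0.0.0/4 -> H0 at depth 4
  del 250.128.0.0/9 (clear depth 9)
  add 176.193.193.0/24 -> H0 at depth 24
  add 0.0.0.0/0 -> H2 at depth 0
  ? 116.70.115.42  path d0:H2→d1:-→d2:-→d3:-→d4:-→d5:-→d6:-→d7:-→d8:-→d9:-→d10:-→d11:-→d12:-→d13:-→d14:-→d15:-→d16:-→d17:-→d18:-→d19:-→d20:H1  best=H1
  ? 116.70.112.0  path d0:H2→d1:-→d2:-→d3:-→d4:-→d5:-→d6:-→d7:-→d8:-→d9:-→d10:-→d11:-→d12:-→d13:-→d14:-→d15:-→d16:-→d17:-→d18:-→d19:-→d20:H1  best=H1
  add 250.200.0.0/16 -> H0 at depth 16
  add 176.193.193.0/24 -> H2 at depth 24
  ? 250.200.0.3  path d0:H2→d1:-→d2:-→d3:-→d4:-→d5:-→d6:-→d7:-→d8:-→d9:-→d10:-→d11:-→d12:-→d13:-→d14:-→d15:-→d16:H0  best=H0
  ? 116.70.115.32  path d0:H2→d1:-→d2:-→d3:-→d4:-→d5:-→d6:-→d7:-→d8:-→d9:-→d10:-→d11:-→d12:-→d13:-→d14:-→d15:-→d16:-→d17:-→d18:-→d19:-→d20:H1  best=H1
  add 250.0.0.0/8 -> H0 at depth 8
  add 65.0.0.0/8 -> H0 at depth 8
  ? 176.193.193.0  path d0:H2→d1:-→d2:-→d3:-→d4:-→d5:-→d6:-→d7:-→d8:-→d9:-→d10:-→d11:-→d12:-→d13:-→d14:-→d15:-→d16:-→d17:-→d18:-→d19:-→d20:-→d21:-→d22:-→d23:-→d24:H2  best=H2
  del 65.0.0.0/8 (clear depth 8)
  ? 250.200.0.51  path d0:H2→d1:-→d2:-→d3:-→d4:-→d5:-→d6:-→d7:-→d8:H0→d9:-→d10:-→d11:-→d12:-→d13:-→d14:-→d15:-→d16:H0  best=H0
  add 0.0.0.0/0 -> H2 at depth 0
  ? 64.0.0.31  path d0:H2→d1:-→d2:-→d3:-→d4:H0→d5:-→d6:-→d7:-  best=H0
  add 65.160.0.0/12 -> H0 at depth 12
  ? 176.193.193.1  path d0:H2→d1:-→d2:-→d3:-→d4:-→d5:-→d6:-→d7:-→d8:-→d9:-→d10:-→d11:-→d12:-→d13:-→d14:-→d15:-→d16:-→d17:-→d18:-→d19:-→d20:-→d21:-→d22:-→d23:-→d24:H2  best=H2
  add 116.70.124.39/32 -> H0 at depth 32
  add 116.70.124.0/24 -> H1 at depth 24
  ? 250.200.0.7  path d0:H2→d1:-→d2:-→d3:-→d4:-→d5:-→d6:-→d7:-→d8:H0→d9:-→d10:-→d11:-→d12:-→d13:-→d14:-→d15:-→d16:H0  best=H0
  add 176.193.193.60/32 -> H0 at depth 32
  ? 116.70.124.39  path d0:H2→d1:-→d2:-→d3:-→d4:-→d5:-→d6:-→d7:-→d8:-→d9:-→d10:-→d11:-→d12:-→d13:-→d14:-→d15:-→d16:-→d17:-→d18:-→d19:-→d20:H1→d21:-→d22:-→d23:-→d24:H1→d25:-→d26:-→d27:-→d28:-→d29:-→d30:-→d31:-→d32:H0  best=H0
  add 176.193.193.60/32 -> H2 at depth 32
  add 116.70.124.32/28 -> H2 at depth 28
  add 250.192.0.0/12 -> H0 at depth 12
  add 116.70.124.0/24 -> H1 at depth 24
  del 116.70.112.0/20 (clear depth 20)
  add 116.0.0.0/8 -> H0 at depth 8
  ? 65.160.22.64  path d0:H2→d1:-→d2:-→d3:-→d4:H0→d5:-→d6:-→d7:-→d8:-→d9:-→d10:-→d11:-→d12:H0  best=H0
  add 176.192.0.0/15 -> H0 at depth 15

== LOOKUPS ==
["H1","H1","H0","H1","H2","H0","H0","H2","H0","H0","H0"]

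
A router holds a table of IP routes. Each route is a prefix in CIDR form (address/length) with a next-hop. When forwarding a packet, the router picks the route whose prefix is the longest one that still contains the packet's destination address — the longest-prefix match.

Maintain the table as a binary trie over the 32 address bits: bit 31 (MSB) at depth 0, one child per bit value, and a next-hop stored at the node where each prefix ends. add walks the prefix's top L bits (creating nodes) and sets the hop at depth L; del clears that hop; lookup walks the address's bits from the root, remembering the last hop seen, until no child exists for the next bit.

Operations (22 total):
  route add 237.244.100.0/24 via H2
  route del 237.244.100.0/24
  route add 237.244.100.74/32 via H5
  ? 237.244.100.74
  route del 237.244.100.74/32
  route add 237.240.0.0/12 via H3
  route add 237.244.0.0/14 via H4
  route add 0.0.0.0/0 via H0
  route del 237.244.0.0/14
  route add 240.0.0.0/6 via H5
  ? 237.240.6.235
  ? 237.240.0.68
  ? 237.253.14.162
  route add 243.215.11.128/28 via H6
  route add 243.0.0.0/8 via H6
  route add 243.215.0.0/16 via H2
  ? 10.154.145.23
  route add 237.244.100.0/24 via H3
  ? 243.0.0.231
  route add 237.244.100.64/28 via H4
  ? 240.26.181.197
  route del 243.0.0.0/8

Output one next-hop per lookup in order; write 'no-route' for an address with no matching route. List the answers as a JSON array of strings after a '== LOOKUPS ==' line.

Apply in order:
  add 237.244.100.0/24 -> H2 at depth 24
  - 237.244.100.0/24 clear@24
  add 237.244.100.74/32 -> H5 at depth 32
  Q 237.244.100.74: descend 11101101111101000110010001001010 ; hops seen [H5] ; pick H5
  - 237.244.100.74/32 clear@32
  add 237.240.0.0/12 -> H3 at depth 12
  add 237.244.0.0/14 -> H4 at depth 14
  add 0.0.0.0/0 -> H0 at depth 0
  - 237.244.0.0/14 clear@14
  add 240.0.0.0/6 -> H5 at depth 6
  Q 237.240.6.235: descend 1110110111110 ; hops seen [H0,H3] ; pick H3
  Q 237.240.0.68: descend 1110110111110 ; hops seen [H0,H3] ; pick H3
  Q 237.253.14.162: descend 111011011111 ; hops seen [H0,H3] ; pick H3
  add 243.215.11.128/28 -> H6 at depth 28
  add 243.0.0.0/8 -> H6 at depth 8
  add 243.215.0.0/16 -> H2 at depth 16
  Q 10.154.145.23: descend ε ; hops seen [H0] ; pick H0
  add 237.244.100.0/24 -> H3 at depth 24
  Q 243.0.0.231: descend 11110011 ; hops seen [H0,H5,H6] ; pick H6
  add 237.244.100.64/28 -> H4 at depth 28
  Q 240.26.181.197: descend 111100 ; hops seen [H0,H5] ; pick H5
  - 243.0.0.0/8 clear@8

== LOOKUPS ==
["H5","H3","H3","H3","H0","H6","H5"]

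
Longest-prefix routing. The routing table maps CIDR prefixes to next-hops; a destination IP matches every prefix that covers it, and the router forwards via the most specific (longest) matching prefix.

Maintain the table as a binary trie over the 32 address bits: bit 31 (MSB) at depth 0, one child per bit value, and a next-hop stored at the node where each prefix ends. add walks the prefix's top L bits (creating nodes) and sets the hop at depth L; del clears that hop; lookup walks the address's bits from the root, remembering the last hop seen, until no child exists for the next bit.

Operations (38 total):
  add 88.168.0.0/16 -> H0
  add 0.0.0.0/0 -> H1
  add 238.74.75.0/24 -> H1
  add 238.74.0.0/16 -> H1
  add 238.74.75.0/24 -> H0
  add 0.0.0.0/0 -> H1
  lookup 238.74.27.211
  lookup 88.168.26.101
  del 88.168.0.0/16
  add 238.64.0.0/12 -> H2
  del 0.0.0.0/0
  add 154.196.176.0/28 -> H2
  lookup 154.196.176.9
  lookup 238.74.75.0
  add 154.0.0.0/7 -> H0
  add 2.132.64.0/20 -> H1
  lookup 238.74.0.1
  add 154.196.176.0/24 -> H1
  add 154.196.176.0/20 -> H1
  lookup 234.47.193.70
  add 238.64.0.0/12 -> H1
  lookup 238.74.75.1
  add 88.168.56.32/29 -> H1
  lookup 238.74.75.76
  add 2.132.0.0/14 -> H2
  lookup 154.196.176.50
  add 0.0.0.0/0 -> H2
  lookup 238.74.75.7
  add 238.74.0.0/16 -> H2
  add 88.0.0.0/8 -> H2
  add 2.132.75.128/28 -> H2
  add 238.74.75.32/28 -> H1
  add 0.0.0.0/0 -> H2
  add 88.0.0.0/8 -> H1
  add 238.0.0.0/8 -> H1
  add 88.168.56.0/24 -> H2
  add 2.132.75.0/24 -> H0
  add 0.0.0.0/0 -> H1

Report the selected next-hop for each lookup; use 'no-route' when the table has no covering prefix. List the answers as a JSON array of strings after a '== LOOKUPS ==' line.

Trace:
  add 88.168.0.0/16 -> H0 at depth 16
  add 0.0.0.0/0 -> H1 at depth 0
  add 238.74.75.0/24 -> H1 at depth 24
  add 238.74.0.0/16 -> H1 at depth 16
  add 238.74.75.0/24 -> H0 at depth 24
  add 0.0.0.0/0 -> H1 at depth 0
  Q 238.74.27.211: descend 11101110010010100 ; hops seen [H1,H1] ; pick H1
  Q 88.168.26.101: descend 0101100010101000 ; hops seen [H1,H0] ; pick H0
  - 88.168.0.0/16 clear@16
  add 238.64.0.0/12 -> H2 at depth 12
  - 0.0.0.0/0 clear@0
  add 154.196.176.0/28 -> H2 at depth 28
  Q 154.196.176.9: descend 1001101011000100101100000000 ; hops seen [H2] ; pick H2
  Q 238.74.75.0: descend 111011100100101001001011 ; hops seen [H2,H1,H0] ; pick H0
  add 154.0.0.0/7 -> H0 at depth 7
  add 2.132.64.0/20 -> H1 at depth 20
  Q 238.74.0.1: descend 11101110010010100 ; hops seen [H2,H1] ; pick H1
  add 154.196.176.0/24 -> H1 at depth 24
  add 154.196.176.0/20 -> H1 at depth 20
  Q 234.47.193.70: descend 11101 ; hops seen [∅] ; pick no-route
  add 238.64.0.0/12 -> H1 at depth 12
  Q 238.74.75.1: descend 111011100100101001001011 ; hops seen [H1,H1,H0] ; pick H0
  add 88.168.56.32/29 -> H1 at depth 29
  Q 238.74.75.76: descend 111011100100101001001011 ; hops seen [H1,H1,H0] ; pick H0
  add 2.132.0.0/14 -> H2 at depth 14
  Q 154.196.176.50: descend 10011010110001001011000000 ; hops seen [H0,H1,H1] ; pick H1
  add 0.0.0.0/0 -> H2 at depth 0
  Q 238.74.75.7: descend 111011100100101001001011 ; hops seen [H2,H1,H1,H0] ; pick H0
  add 238.74.0.0/16 -> H2 at depth 16
  add 88.0.0.0/8 -> H2 at depth 8
  add 2.132.75.128/28 -> H2 at depth 28
  add 238.74.75.32/28 -> H1 at depth 28
  add 0.0.0.0/0 -> H2 at depth 0
  add 88.0.0.0/8 -> H1 at depth 8
  add 238.0.0.0/8 -> H1 at depth 8
  add 88.168.56.0/24 -> H2 at depth 24
  add 2.132.75.0/24 -> H0 at depth 24
  add 0.0.0.0/0 -> H1 at depth 0

== LOOKUPS ==
["H1","H0","H2","H0","H1","no-route","H0","H0","H1","H0"]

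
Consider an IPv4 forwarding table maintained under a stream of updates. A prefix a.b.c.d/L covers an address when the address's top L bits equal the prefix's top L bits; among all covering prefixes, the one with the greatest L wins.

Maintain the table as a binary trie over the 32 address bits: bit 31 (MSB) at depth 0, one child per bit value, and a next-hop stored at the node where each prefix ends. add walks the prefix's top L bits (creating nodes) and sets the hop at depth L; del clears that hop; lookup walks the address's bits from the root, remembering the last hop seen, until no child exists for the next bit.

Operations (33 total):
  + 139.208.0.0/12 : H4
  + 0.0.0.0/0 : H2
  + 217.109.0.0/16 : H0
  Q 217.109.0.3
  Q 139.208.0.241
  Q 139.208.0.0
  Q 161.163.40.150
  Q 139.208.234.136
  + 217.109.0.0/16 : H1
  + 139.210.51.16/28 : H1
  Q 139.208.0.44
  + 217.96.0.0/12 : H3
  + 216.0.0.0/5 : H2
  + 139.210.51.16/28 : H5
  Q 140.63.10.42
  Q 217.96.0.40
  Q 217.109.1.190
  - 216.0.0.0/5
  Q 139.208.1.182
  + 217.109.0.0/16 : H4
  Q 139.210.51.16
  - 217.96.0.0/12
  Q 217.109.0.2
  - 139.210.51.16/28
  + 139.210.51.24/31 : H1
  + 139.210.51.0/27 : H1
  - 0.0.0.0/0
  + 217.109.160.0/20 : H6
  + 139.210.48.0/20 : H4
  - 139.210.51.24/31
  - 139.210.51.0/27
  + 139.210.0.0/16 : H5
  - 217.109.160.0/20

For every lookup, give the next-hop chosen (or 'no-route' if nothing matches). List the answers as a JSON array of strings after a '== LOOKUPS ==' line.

Trace:
  add 139.208.0.0/12 -> H4 at depth 12
  add 0.0.0.0/0 -> H2 at depth 0
  add 217.109.0.0/16 -> H0 at depth 16
  lookup 217.109.0.3: bits 1101100101101101 walk d0:H2→d1:-→d2:-→d3:-→d4:-→d5:-→d6:-→d7:-→d8:-→d9:-→d10:-→d11:-→d12:-→d13:-→d14:-→d15:-→d16:H0 -> H0
  lookup 139.208.0.241: bits 100010111101 walk d0:H2→d1:-→d2:-→d3:-→d4:-→d5:-→d6:-→d7:-→d8:-→d9:-→d10:-→d11:-→d12:H4 -> H4
  lookup 139.208.0.0: bits 100010111101 walk d0:H2→d1:-→d2:-→d3:-→d4:-→d5:-→d6:-→d7:-→d8:-→d9:-→d10:-→d11:-→d12:H4 -> H4
  lookup 161.163.40.150: bits 10 walk d0:H2→d1:-→d2:- -> H2
  lookup 139.208.234.136: bits 100010111101 walk d0:H2→d1:-→d2:-→d3:-→d4:-→d5:-→d6:-→d7:-→d8:-→d9:-→d10:-→d11:-→d12:H4 -> H4
  add 217.109.0.0/16 -> H1 at depth 16
  add 139.210.51.16/28 -> H1 at depth 28
  lookup 139.208.0.44: bits 10001011110100 walk d0:H2→d1:-→d2:-→d3:-→d4:-→d5:-→d6:-→d7:-→d8:-→d9:-→d10:-→d11:-→d12:H4→d13:-→d14:- -> H4
  add 217.96.0.0/12 -> H3 at depth 12
  add 216.0.0.0/5 -> H2 at depth 5
  add 139.210.51.16/28 -> H5 at depth 28
  lookup 140.63.10.42: bits 10001 walk d0:H2→d1:-→d2:-→d3:-→d4:-→d5:- -> H2
  lookup 217.96.0.40: bits 110110010110 walk d0:H2→d1:-→d2:-→d3:-→d4:-→d5:H2→d6:-→d7:-→d8:-→d9:-→d10:-→d11:-→d12:H3 -> H3
  lookup 217.109.1.190: bits 1101100101101101 walk d0:H2→d1:-→d2:-→d3:-→d4:-→d5:H2→d6:-→d7:-→d8:-→d9:-→d10:-→d11:-→d12:H3→d13:-→d14:-→d15:-→d16:H1 -> H1
  - 216.0.0.0/5 clear@5
  lookup 139.208.1.182: bits 10001011110100 walk d0:H2→d1:-→d2:-→d3:-→d4:-→d5:-→d6:-→d7:-→d8:-→d9:-→d10:-→d11:-→d12:H4→d13:-→d14:- -> H4
  add 217.109.0.0/16 -> H4 at depth 16
  lookup 139.210.51.16: bits 1000101111010010001100110001 walk d0:H2→d1:-→d2:-→d3:-→d4:-→d5:-→d6:-→d7:-→d8:-→d9:-→d10:-→d11:-→d12:H4→d13:-→d14:-→d15:-→d16:-→d17:-→d18:-→d19:-→d20:-→d21:-→d22:-→d23:-→d24:-→d25:-→d26:-→d27:-→d28:H5 -> H5
  - 217.96.0.0/12 clear@12
  lookup 217.109.0.2: bits 1101100101101101 walk d0:H2→d1:-→d2:-→d3:-→d4:-→d5:-→d6:-→d7:-→d8:-→d9:-→d10:-→d11:-→d12:-→d13:-→d14:-→d15:-→d16:H4 -> H4
  - 139.210.51.16/28 clear@28
  add 139.210.51.24/31 -> H1 at depth 31
  add 139.210.51.0/27 -> H1 at depth 27
  - 0.0.0.0/0 clear@0
  add 217.109.160.0/20 -> H6 at depth 20
  add 139.210.48.0/20 -> H4 at depth 20
  - 139.210.51.24/31 clear@31
  - 139.210.51.0/27 clear@27
  add 139.210.0.0/16 -> H5 at depth 16
  - 217.109.160.0/20 clear@20

== LOOKUPS ==
["H0","H4","H4","H2","H4","H4","H2","H3","H1","H4","H5","H4"]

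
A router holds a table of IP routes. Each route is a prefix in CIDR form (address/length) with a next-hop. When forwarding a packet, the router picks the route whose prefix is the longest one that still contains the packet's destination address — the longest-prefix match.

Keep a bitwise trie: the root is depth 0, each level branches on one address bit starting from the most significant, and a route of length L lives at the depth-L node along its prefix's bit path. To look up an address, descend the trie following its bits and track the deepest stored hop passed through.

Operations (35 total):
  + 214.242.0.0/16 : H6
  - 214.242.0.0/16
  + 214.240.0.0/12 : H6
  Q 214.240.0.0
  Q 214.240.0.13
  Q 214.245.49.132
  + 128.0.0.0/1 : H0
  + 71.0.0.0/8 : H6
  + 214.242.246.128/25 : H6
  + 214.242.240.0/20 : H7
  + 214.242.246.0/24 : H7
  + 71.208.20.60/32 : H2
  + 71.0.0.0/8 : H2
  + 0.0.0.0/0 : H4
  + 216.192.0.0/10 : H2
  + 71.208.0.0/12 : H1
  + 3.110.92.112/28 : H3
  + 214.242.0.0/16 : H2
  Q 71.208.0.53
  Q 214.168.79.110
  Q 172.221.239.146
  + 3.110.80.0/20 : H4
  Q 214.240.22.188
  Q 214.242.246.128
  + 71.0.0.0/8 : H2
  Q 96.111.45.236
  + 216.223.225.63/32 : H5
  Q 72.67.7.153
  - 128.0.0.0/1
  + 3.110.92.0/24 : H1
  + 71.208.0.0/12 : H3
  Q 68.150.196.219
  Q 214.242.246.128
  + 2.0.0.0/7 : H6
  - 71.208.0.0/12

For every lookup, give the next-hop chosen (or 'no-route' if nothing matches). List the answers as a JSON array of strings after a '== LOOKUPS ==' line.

Trace:
  + 214.242.0.0/16 (H6) depth=16
  del 214.242.0.0/16 (clear depth 16)
  + 214.240.0.0/12 (H6) depth=12
  Q 214.240.0.0: descend 11010110111100 ; hops seen [H6] ; pick H6
  Q 214.240.0.13: descend 11010110111100 ; hops seen [H6] ; pick H6
  Q 214.245.49.132: descend 1101011011110 ; hops seen [H6] ; pick H6
  + 128.0.0.0/1 (H0) depth=1
  + 71.0.0.0/8 (H6) depth=8
  + 214.242.246.128/25 (H6) depth=25
  + 214.242.240.0/20 (H7) depth=20
  + 214.242.246.0/24 (H7) depth=24
  + 71.208.20.60/32 (H2) depth=32
  + 71.0.0.0/8 (H2) depth=8
  + 0.0.0.0/0 (H4) depth=0
  + 216.192.0.0/10 (H2) depth=10
  + 71.208.0.0/12 (H1) depth=12
  + 3.110.92.112/28 (H3) depth=28
  + 214.242.0.0/16 (H2) depth=16
  Q 71.208.0.53: descend 0100011111010000000 ; hops seen [H4,H2,H1] ; pick H1
  Q 214.168.79.110: descend 110101101 ; hops seen [H4,H0] ; pick H0
  Q 172.221.239.146: descend 1 ; hops seen [H4,H0] ; pick H0
  + 3.110.80.0/20 (H4) depth=20
  Q 214.240.22.188: descend 11010110111100 ; hops seen [H4,H0,H6] ; pick H6
  Q 214.242.246.128: descend 1101011011110010111101101 ; hops seen [H4,H0,H6,H2,H7,H7,H6] ; pick H6
  + 71.0.0.0/8 (H2) depth=8
  Q 96.111.45.236: descend 01 ; hops seen [H4] ; pick H4
  + 216.223.225.63/32 (H5) depth=32
  Q 72.67.7.153: descend 0100 ; hops seen [H4] ; pick H4
  del 128.0.0.0/1 (clear depth 1)
  + 3.110.92.0/24 (H1) depth=24
  + 71.208.0.0/12 (H3) depth=12
  Q 68.150.196.219: descend 010001 ; hops seen [H4] ; pick H4
  Q 214.242.246.128: descend 1101011011110010111101101 ; hops seen [H4,H6,H2,H7,H7,H6] ; pick H6
  + 2.0.0.0/7 (H6) depth=7
  del 71.208.0.0/12 (clear depth 12)

== LOOKUPS ==
["H6","H6","H6","H1","H0","H0","H6","H6","H4","H4","H4","H6"]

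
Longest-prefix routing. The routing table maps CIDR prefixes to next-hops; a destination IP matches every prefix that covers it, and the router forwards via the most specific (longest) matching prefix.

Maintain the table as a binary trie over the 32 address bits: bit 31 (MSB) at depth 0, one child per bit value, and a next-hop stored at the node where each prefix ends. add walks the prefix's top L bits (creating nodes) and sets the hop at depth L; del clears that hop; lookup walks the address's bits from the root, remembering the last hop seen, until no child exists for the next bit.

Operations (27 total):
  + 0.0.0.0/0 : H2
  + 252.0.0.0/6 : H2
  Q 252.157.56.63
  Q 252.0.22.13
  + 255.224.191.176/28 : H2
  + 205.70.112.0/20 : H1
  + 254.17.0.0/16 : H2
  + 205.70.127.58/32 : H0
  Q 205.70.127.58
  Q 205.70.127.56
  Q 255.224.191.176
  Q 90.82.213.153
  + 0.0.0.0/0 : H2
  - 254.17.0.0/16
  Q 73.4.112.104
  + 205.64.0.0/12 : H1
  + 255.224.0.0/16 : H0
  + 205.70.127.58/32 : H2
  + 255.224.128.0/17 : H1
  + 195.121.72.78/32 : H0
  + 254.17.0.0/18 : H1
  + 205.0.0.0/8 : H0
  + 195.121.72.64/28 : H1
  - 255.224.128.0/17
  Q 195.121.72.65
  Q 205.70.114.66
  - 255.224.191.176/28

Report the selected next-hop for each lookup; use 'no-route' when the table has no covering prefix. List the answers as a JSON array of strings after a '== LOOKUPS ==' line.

Trace:
  add 0.0.0.0/0 -> H2 at depth 0
  add 252.0.0.0/6 -> H2 at depth 6
  lookup 252.157.56.63: bits 111111 walk d0:H2→d1:-→d2:-→d3:-→d4:-→d5:-→d6:H2 -> H2
  lookup 252.0.22.13: bits 111111 walk d0:H2→d1:-→d2:-→d3:-→d4:-→d5:-→d6:H2 -> H2
  add 255.224.191.176/28 -> H2 at depth 28
  add 205.70.112.0/20 -> H1 at depth 20
  add 254.17.0.0/16 -> H2 at depth 16
  add 205.70.127.58/32 -> H0 at depth 32
  lookup 205.70.127.58: bits 11001101010001100111111100111010 walk d0:H2→d1:-→d2:-→d3:-→d4:-→d5:-→d6:-→d7:-→d8:-→d9:-→d10:-→d11:-→d12:-→d13:-→d14:-→d15:-→d16:-→d17:-→d18:-→d19:-→d20:H1→d21:-→d22:-→d23:-→d24:-→d25:-→d26:-→d27:-→d28:-→d29:-→d30:-→d31:-→d32:H0 -> H0
  lookup 205.70.127.56: bits 110011010100011001111111001110 walk d0:H2→d1:-→d2:-→d3:-→d4:-→d5:-→d6:-→d7:-→d8:-→d9:-→d10:-→d11:-→d12:-→d13:-→d14:-→d15:-→d16:-→d17:-→d18:-→d19:-→d20:H1→d21:-→d22:-→d23:-→d24:-→d25:-→d26:-→d27:-→d28:-→d29:-→d30:- -> H1
  lookup 255.224.191.176: bits 1111111111100000101111111011 walk d0:H2→d1:-→d2:-→d3:-→d4:-→d5:-→d6:H2→d7:-→d8:-→d9:-→d10:-→d11:-→d12:-→d13:-→d14:-→d15:-→d16:-→d17:-→d18:-→d19:-→d20:-→d21:-→d22:-→d23:-→d24:-→d25:-→d26:-→d27:-→d28:H2 -> H2
  lookup 90.82.213.153: bits ε walk d0:H2 -> H2
  add 0.0.0.0/0 -> H2 at depth 0
  del 254.17.0.0/16 (clear depth 16)
  lookup 73.4.112.104: bits ε walk d0:H2 -> H2
  add 205.64.0.0/12 -> H1 at depth 12
  add 255.224.0.0/16 -> H0 at depth 16
  add 205.70.127.58/32 -> H2 at depth 32
  add 255.224.128.0/17 -> H1 at depth 17
  add 195.121.72.78/32 -> H0 at depth 32
  add 254.17.0.0/18 -> H1 at depth 18
  add 205.0.0.0/8 -> H0 at depth 8
  add 195.121.72.64/28 -> H1 at depth 28
  del 255.224.128.0/17 (clear depth 17)
  lookup 195.121.72.65: bits 1100001101111001010010000100 walk d0:H2→d1:-→d2:-→d3:-→d4:-→d5:-→d6:-→d7:-→d8:-→d9:-→d10:-→d11:-→d12:-→d13:-→d14:-→d15:-→d16:-→d17:-→d18:-→d19:-→d20:-→d21:-→d22:-→d23:-→d24:-→d25:-→d26:-→d27:-→d28:H1 -> H1
  lookup 205.70.114.66: bits 11001101010001100111 walk d0:H2→d1:-→d2:-→d3:-→d4:-→d5:-→d6:-→d7:-→d8:H0→d9:-→d10:-→d11:-→d12:H1→d13:-→d14:-→d15:-→d16:-→d17:-→d18:-→d19:-→d20:H1 -> H1
  del 255.224.191.176/28 (clear depth 28)

== LOOKUPS ==
["H2","H2","H0","H1","H2","H2","H2","H1","H1"]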